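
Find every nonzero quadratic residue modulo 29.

Square k = 1,…,14 (k and 29−k give the same square):
1²=1, 2²=4, 3²=9, 4²=16, 5²=25, 6²≡7, 7²≡20, 8²≡6, 9²≡23, 10²≡13, 11²≡5, 12²≡28, 13²≡24, 14²≡22 (mod 29).
So the quadratic residues mod 29 are {1, 4, 5, 6, 7, 9, 13, 16, 20, 22, 23, 24, 25, 28}.

1, 4, 5, 6, 7, 9, 13, 16, 20, 22, 23, 24, 25, 28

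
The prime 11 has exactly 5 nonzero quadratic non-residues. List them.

2 6 7 8 10

Square k = 1,…,5 (k and 11−k give the same square):
1²=1, 2²=4, 3²=9, 4²≡5, 5²≡3 (mod 11).
The residues are {1, 3, 4, 5, 9}; the non-residues are the remaining 5 nonzero classes.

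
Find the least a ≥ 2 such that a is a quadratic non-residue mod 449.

(2/449) = +1, so 2 is a residue.
(3/449) = −1, so 3 is the smallest positive non-residue mod 449.

3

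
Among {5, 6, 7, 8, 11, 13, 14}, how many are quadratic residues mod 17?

2

(5/17) = -1 → non-residue.
(6/17) = -1 → non-residue.
(7/17) = -1 → non-residue.
(8/17) = +1 → QR.
(11/17) = -1 → non-residue.
(13/17) = +1 → QR.
(14/17) = -1 → non-residue.
Total quadratic residues among the 7: 2.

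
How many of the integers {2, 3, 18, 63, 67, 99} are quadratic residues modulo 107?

(2/107) = -1 → non-residue.
(3/107) = +1 → QR.
(18/107) = -1 → non-residue.
(63/107) = -1 → non-residue.
(67/107) = -1 → non-residue.
(99/107) = +1 → QR.
Total quadratic residues among the 6: 2.

2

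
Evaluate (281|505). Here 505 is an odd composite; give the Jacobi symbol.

Reciprocity: 281 ≡ 1 and 505 ≡ 1 (mod 4), so (281/505) = +(505/281).
Reduce top mod 281: now compute (224/281).
Pull out 2^5: since 281 ≡ 1 (mod 8), (2/281) = +1, so (2/281)^5 = +1.
Reciprocity: 7 ≡ 3 and 281 ≡ 1 (mod 4), so (7/281) = +(281/7).
Reduce top mod 7: now compute (1/7).
Reached (1/7) = 1. Collecting the sign flips along the way, the symbol is +1.

1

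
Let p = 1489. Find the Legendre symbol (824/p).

Pull out 2^3: since 1489 ≡ 1 (mod 8), (2/1489) = +1, so (2/1489)^3 = +1.
Reciprocity: 103 ≡ 3 and 1489 ≡ 1 (mod 4), so (103/1489) = +(1489/103).
Reduce top mod 103: now compute (47/103).
Reciprocity: 47 ≡ 3 and 103 ≡ 3 (mod 4), so (47/103) = −(103/47).
Reduce top mod 47: now compute (9/47).
Reciprocity: 9 ≡ 1 and 47 ≡ 3 (mod 4), so (9/47) = +(47/9).
Reduce top mod 9: now compute (2/9).
Pull out 2: since 9 ≡ 1 (mod 8), (2/9) = +1.
Reached (1/9) = 1. Collecting the sign flips along the way, the symbol is -1.

-1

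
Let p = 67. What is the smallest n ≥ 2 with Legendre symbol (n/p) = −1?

2

(2/67) = −1, so 2 is the smallest positive non-residue mod 67.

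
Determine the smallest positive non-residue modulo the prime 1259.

(2/1259) = −1, so 2 is the smallest positive non-residue mod 1259.

2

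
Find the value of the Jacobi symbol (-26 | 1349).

-1

First reduce: -26 ≡ 1323 (mod 1349).
Reciprocity: 1323 ≡ 3 and 1349 ≡ 1 (mod 4), so (1323/1349) = +(1349/1323).
Reduce top mod 1323: now compute (26/1323).
Pull out 2: since 1323 ≡ 3 (mod 8), (2/1323) = -1.
Reciprocity: 13 ≡ 1 and 1323 ≡ 3 (mod 4), so (13/1323) = +(1323/13).
Reduce top mod 13: now compute (10/13).
Pull out 2: since 13 ≡ 5 (mod 8), (2/13) = -1.
Reciprocity: 5 ≡ 1 and 13 ≡ 1 (mod 4), so (5/13) = +(13/5).
Reduce top mod 5: now compute (3/5).
Reciprocity: 3 ≡ 3 and 5 ≡ 1 (mod 4), so (3/5) = +(5/3).
Reduce top mod 3: now compute (2/3).
Pull out 2: since 3 ≡ 3 (mod 8), (2/3) = -1.
Reached (1/3) = 1. Collecting the sign flips along the way, the symbol is -1.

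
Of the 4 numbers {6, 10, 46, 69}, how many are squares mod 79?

(6/79) = -1 → non-residue.
(10/79) = +1 → QR.
(46/79) = +1 → QR.
(69/79) = -1 → non-residue.
Total quadratic residues among the 4: 2.

2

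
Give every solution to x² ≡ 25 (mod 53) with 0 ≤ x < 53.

5, 48

53 ≡ 1 (mod 4), so we find a root by search.
Trying successive values, 5² = 25 ≡ 25 (mod 53). The other root is 53 − 5 = 48.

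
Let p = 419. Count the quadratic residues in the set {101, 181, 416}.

0

(101/419) = -1 → non-residue.
(181/419) = -1 → non-residue.
(416/419) = -1 → non-residue.
Total quadratic residues among the 3: 0.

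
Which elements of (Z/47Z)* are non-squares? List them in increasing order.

5, 10, 11, 13, 15, 19, 20, 22, 23, 26, 29, 30, 31, 33, 35, 38, 39, 40, 41, 43, 44, 45, 46

Square k = 1,…,23 (k and 47−k give the same square):
1²=1, 2²=4, 3²=9, 4²=16, 5²=25, 6²=36, 7²≡2, 8²≡17, 9²≡34, 10²≡6, 11²≡27, 12²≡3, 13²≡28, 14²≡8, 15²≡37, 16²≡21, 17²≡7, 18²≡42, 19²≡32, 20²≡24, 21²≡18, 22²≡14, 23²≡12 (mod 47).
The residues are {1, 2, 3, 4, 6, 7, 8, 9, 12, 14, 16, 17, 18, 21, 24, 25, 27, 28, 32, 34, 36, 37, 42}; the non-residues are the remaining 23 nonzero classes.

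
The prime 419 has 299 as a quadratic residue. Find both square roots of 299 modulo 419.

Since 419 ≡ 3 (mod 4), a square root of 299 is 299^((419+1)/4) = 299^105 mod 419.
Repeated squaring: 299^2≡154, 299^4≡252, 299^8≡235, 299^16≡336, 299^32≡185, 299^64≡286 (mod 419).
299^105 = 299^(64+32+8+1) ≡ 352 (mod 419).
Check: 352² = 123904 ≡ 299 (mod 419). The two roots are 67 and 352.

67, 352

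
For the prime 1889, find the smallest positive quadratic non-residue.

(2/1889) = +1, so 2 is a residue.
(3/1889) = −1, so 3 is the smallest positive non-residue mod 1889.

3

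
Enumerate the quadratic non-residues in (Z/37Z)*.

Square k = 1,…,18 (k and 37−k give the same square):
1²=1, 2²=4, 3²=9, 4²=16, 5²=25, 6²=36, 7²≡12, 8²≡27, 9²≡7, 10²≡26, 11²≡10, 12²≡33, 13²≡21, 14²≡11, 15²≡3, 16²≡34, 17²≡30, 18²≡28 (mod 37).
The residues are {1, 3, 4, 7, 9, 10, 11, 12, 16, 21, 25, 26, 27, 28, 30, 33, 34, 36}; the non-residues are the remaining 18 nonzero classes.

2,5,6,8,13,14,15,17,18,19,20,22,23,24,29,31,32,35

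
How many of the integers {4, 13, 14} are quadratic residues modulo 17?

(4/17) = +1 → QR.
(13/17) = +1 → QR.
(14/17) = -1 → non-residue.
Total quadratic residues among the 3: 2.

2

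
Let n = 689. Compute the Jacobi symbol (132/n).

1

Pull out 2^2: since 689 ≡ 1 (mod 8), (2/689) = +1, so (2/689)^2 = +1.
Reciprocity: 33 ≡ 1 and 689 ≡ 1 (mod 4), so (33/689) = +(689/33).
Reduce top mod 33: now compute (29/33).
Reciprocity: 29 ≡ 1 and 33 ≡ 1 (mod 4), so (29/33) = +(33/29).
Reduce top mod 29: now compute (4/29).
Pull out 2^2: since 29 ≡ 5 (mod 8), (2/29) = -1, so (2/29)^2 = +1.
Reached (1/29) = 1. Collecting the sign flips along the way, the symbol is +1.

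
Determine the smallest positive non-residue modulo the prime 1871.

7

(2/1871) = +1, so 2 is a residue.
(3/1871) = +1, so 3 is a residue.
(4/1871) = +1, so 4 is a residue.
(5/1871) = +1, so 5 is a residue.
(6/1871) = +1, so 6 is a residue.
(7/1871) = −1, so 7 is the smallest positive non-residue mod 1871.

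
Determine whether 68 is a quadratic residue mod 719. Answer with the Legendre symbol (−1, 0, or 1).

-1

Pull out 2^2: since 719 ≡ 7 (mod 8), (2/719) = +1, so (2/719)^2 = +1.
Reciprocity: 17 ≡ 1 and 719 ≡ 3 (mod 4), so (17/719) = +(719/17).
Reduce top mod 17: now compute (5/17).
Reciprocity: 5 ≡ 1 and 17 ≡ 1 (mod 4), so (5/17) = +(17/5).
Reduce top mod 5: now compute (2/5).
Pull out 2: since 5 ≡ 5 (mod 8), (2/5) = -1.
Reached (1/5) = 1. Collecting the sign flips along the way, the symbol is -1.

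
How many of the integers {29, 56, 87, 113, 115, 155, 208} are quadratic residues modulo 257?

(29/257) = +1 → QR.
(56/257) = -1 → non-residue.
(87/257) = -1 → non-residue.
(113/257) = +1 → QR.
(115/257) = -1 → non-residue.
(155/257) = -1 → non-residue.
(208/257) = +1 → QR.
Total quadratic residues among the 7: 3.

3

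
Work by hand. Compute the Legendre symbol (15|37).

-1

Reciprocity: 15 ≡ 3 and 37 ≡ 1 (mod 4), so (15/37) = +(37/15).
Reduce top mod 15: now compute (7/15).
Reciprocity: 7 ≡ 3 and 15 ≡ 3 (mod 4), so (7/15) = −(15/7).
Reduce top mod 7: now compute (1/7).
Reached (1/7) = 1. Collecting the sign flips along the way, the symbol is -1.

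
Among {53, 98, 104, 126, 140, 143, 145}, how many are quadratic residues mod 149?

(53/149) = +1 → QR.
(98/149) = -1 → non-residue.
(104/149) = +1 → QR.
(126/149) = -1 → non-residue.
(140/149) = +1 → QR.
(143/149) = +1 → QR.
(145/149) = +1 → QR.
Total quadratic residues among the 7: 5.

5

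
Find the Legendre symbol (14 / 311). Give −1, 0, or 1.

1

Pull out 2: since 311 ≡ 7 (mod 8), (2/311) = +1.
Reciprocity: 7 ≡ 3 and 311 ≡ 3 (mod 4), so (7/311) = −(311/7).
Reduce top mod 7: now compute (3/7).
Reciprocity: 3 ≡ 3 and 7 ≡ 3 (mod 4), so (3/7) = −(7/3).
Reduce top mod 3: now compute (1/3).
Reached (1/3) = 1. Collecting the sign flips along the way, the symbol is +1.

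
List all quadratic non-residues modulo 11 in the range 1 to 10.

2 6 7 8 10

Square k = 1,…,5 (k and 11−k give the same square):
1²=1, 2²=4, 3²=9, 4²≡5, 5²≡3 (mod 11).
The residues are {1, 3, 4, 5, 9}; the non-residues are the remaining 5 nonzero classes.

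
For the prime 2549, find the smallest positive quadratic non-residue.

(2/2549) = −1, so 2 is the smallest positive non-residue mod 2549.

2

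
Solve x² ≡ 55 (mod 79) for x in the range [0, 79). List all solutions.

Since 79 ≡ 3 (mod 4), a square root of 55 is 55^((79+1)/4) = 55^20 mod 79.
Repeated squaring: 55^2≡23, 55^4≡55, 55^8≡23, 55^16≡55 (mod 79).
55^20 = 55^(16+4) ≡ 23 (mod 79).
Check: 23² = 529 ≡ 55 (mod 79). The two roots are 23 and 56.

23, 56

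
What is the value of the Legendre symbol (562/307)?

1

First reduce: 562 ≡ 255 (mod 307).
Reciprocity: 255 ≡ 3 and 307 ≡ 3 (mod 4), so (255/307) = −(307/255).
Reduce top mod 255: now compute (52/255).
Pull out 2^2: since 255 ≡ 7 (mod 8), (2/255) = +1, so (2/255)^2 = +1.
Reciprocity: 13 ≡ 1 and 255 ≡ 3 (mod 4), so (13/255) = +(255/13).
Reduce top mod 13: now compute (8/13).
Pull out 2^3: since 13 ≡ 5 (mod 8), (2/13) = -1, so (2/13)^3 = -1.
Reached (1/13) = 1. Collecting the sign flips along the way, the symbol is +1.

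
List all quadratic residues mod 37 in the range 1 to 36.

1 3 4 7 9 10 11 12 16 21 25 26 27 28 30 33 34 36

Square k = 1,…,18 (k and 37−k give the same square):
1²=1, 2²=4, 3²=9, 4²=16, 5²=25, 6²=36, 7²≡12, 8²≡27, 9²≡7, 10²≡26, 11²≡10, 12²≡33, 13²≡21, 14²≡11, 15²≡3, 16²≡34, 17²≡30, 18²≡28 (mod 37).
So the quadratic residues mod 37 are {1, 3, 4, 7, 9, 10, 11, 12, 16, 21, 25, 26, 27, 28, 30, 33, 34, 36}.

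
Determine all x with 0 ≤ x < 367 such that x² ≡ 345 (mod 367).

118, 249

Since 367 ≡ 3 (mod 4), a square root of 345 is 345^((367+1)/4) = 345^92 mod 367.
Repeated squaring: 345^2≡117, 345^4≡110, 345^8≡356, 345^16≡121, 345^32≡328, 345^64≡53 (mod 367).
345^92 = 345^(64+16+8+4) ≡ 118 (mod 367).
Check: 118² = 13924 ≡ 345 (mod 367). The two roots are 118 and 249.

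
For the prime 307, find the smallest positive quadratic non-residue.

(2/307) = −1, so 2 is the smallest positive non-residue mod 307.

2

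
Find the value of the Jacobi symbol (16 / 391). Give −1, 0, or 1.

1

Pull out 2^4: since 391 ≡ 7 (mod 8), (2/391) = +1, so (2/391)^4 = +1.
Reached (1/391) = 1. Collecting the sign flips along the way, the symbol is +1.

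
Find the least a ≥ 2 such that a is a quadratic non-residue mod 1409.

3

(2/1409) = +1, so 2 is a residue.
(3/1409) = −1, so 3 is the smallest positive non-residue mod 1409.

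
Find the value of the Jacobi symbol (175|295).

0

Reciprocity: 175 ≡ 3 and 295 ≡ 3 (mod 4), so (175/295) = −(295/175).
Reduce top mod 175: now compute (120/175).
Pull out 2^3: since 175 ≡ 7 (mod 8), (2/175) = +1, so (2/175)^3 = +1.
Reciprocity: 15 ≡ 3 and 175 ≡ 3 (mod 4), so (15/175) = −(175/15).
Reduce top mod 15: now compute (10/15).
Pull out 2: since 15 ≡ 7 (mod 8), (2/15) = +1.
Reciprocity: 5 ≡ 1 and 15 ≡ 3 (mod 4), so (5/15) = +(15/5).
Reduce top mod 5: now compute (0/5).
Top reduces to 0: gcd > 1, so the symbol is 0.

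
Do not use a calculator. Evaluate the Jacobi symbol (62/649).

-1

Pull out 2: since 649 ≡ 1 (mod 8), (2/649) = +1.
Reciprocity: 31 ≡ 3 and 649 ≡ 1 (mod 4), so (31/649) = +(649/31).
Reduce top mod 31: now compute (29/31).
Reciprocity: 29 ≡ 1 and 31 ≡ 3 (mod 4), so (29/31) = +(31/29).
Reduce top mod 29: now compute (2/29).
Pull out 2: since 29 ≡ 5 (mod 8), (2/29) = -1.
Reached (1/29) = 1. Collecting the sign flips along the way, the symbol is -1.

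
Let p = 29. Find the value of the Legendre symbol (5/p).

1

Euler's criterion: (5/29) ≡ 5^14 (mod 29).
5^2 ≡ 25 (mod 29)
5^4 ≡ 16 (mod 29)
5^8 ≡ 24 (mod 29)
5^14 = 5^(8+4+2) ≡ 1 (mod 29).
Result is 1, so (5/29) = 1.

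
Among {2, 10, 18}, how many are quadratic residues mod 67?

(2/67) = -1 → non-residue.
(10/67) = +1 → QR.
(18/67) = -1 → non-residue.
Total quadratic residues among the 3: 1.

1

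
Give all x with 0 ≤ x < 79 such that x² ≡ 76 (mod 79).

Since 79 ≡ 3 (mod 4), a square root of 76 is 76^((79+1)/4) = 76^20 mod 79.
Repeated squaring: 76^2≡9, 76^4≡2, 76^8≡4, 76^16≡16 (mod 79).
76^20 = 76^(16+4) ≡ 32 (mod 79).
Check: 32² = 1024 ≡ 76 (mod 79). The two roots are 32 and 47.

32, 47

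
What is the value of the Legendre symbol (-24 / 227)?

Euler's criterion: (-24/227) ≡ 203^113 (mod 227).
203^2 ≡ 122 (mod 227)
203^4 ≡ 129 (mod 227)
203^8 ≡ 70 (mod 227)
203^16 ≡ 133 (mod 227)
203^32 ≡ 210 (mod 227)
203^64 ≡ 62 (mod 227)
203^113 = 203^(64+32+16+1) ≡ 1 (mod 227).
Result is 1, so (-24/227) = 1.

1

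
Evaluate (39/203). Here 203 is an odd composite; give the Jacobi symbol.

-1

Reciprocity: 39 ≡ 3 and 203 ≡ 3 (mod 4), so (39/203) = −(203/39).
Reduce top mod 39: now compute (8/39).
Pull out 2^3: since 39 ≡ 7 (mod 8), (2/39) = +1, so (2/39)^3 = +1.
Reached (1/39) = 1. Collecting the sign flips along the way, the symbol is -1.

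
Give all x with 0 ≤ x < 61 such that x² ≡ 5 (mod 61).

61 ≡ 1 (mod 4), so we find a root by search.
Trying successive values, 26² = 676 ≡ 5 (mod 61). The other root is 61 − 26 = 35.

26, 35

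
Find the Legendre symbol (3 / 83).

Reciprocity: 3 ≡ 3 and 83 ≡ 3 (mod 4), so (3/83) = −(83/3).
Reduce top mod 3: now compute (2/3).
Pull out 2: since 3 ≡ 3 (mod 8), (2/3) = -1.
Reached (1/3) = 1. Collecting the sign flips along the way, the symbol is +1.

1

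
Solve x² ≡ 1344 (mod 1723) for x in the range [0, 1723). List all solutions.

Since 1723 ≡ 3 (mod 4), a square root of 1344 is 1344^((1723+1)/4) = 1344^431 mod 1723.
Repeated squaring: 1344^2≡632, 1344^4≡1411, 1344^8≡856, 1344^16≡461, 1344^32≡592, 1344^64≡695, 1344^128≡585, 1344^256≡1071 (mod 1723).
1344^431 = 1344^(256+128+32+8+4+2+1) ≡ 594 (mod 1723).
Check: 594² = 352836 ≡ 1344 (mod 1723). The two roots are 594 and 1129.

594, 1129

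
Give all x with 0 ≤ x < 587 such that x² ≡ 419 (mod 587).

Since 587 ≡ 3 (mod 4), a square root of 419 is 419^((587+1)/4) = 419^147 mod 587.
Repeated squaring: 419^2≡48, 419^4≡543, 419^8≡175, 419^16≡101, 419^32≡222, 419^64≡563, 419^128≡576 (mod 587).
419^147 = 419^(128+16+2+1) ≡ 310 (mod 587).
Check: 310² = 96100 ≡ 419 (mod 587). The two roots are 277 and 310.

277, 310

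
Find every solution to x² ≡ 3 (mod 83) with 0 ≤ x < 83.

13, 70

Since 83 ≡ 3 (mod 4), a square root of 3 is 3^((83+1)/4) = 3^21 mod 83.
Repeated squaring: 3^2≡9, 3^4≡81, 3^8≡4, 3^16≡16 (mod 83).
3^21 = 3^(16+4+1) ≡ 70 (mod 83).
Check: 70² = 4900 ≡ 3 (mod 83). The two roots are 13 and 70.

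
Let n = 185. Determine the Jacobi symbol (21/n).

Reciprocity: 21 ≡ 1 and 185 ≡ 1 (mod 4), so (21/185) = +(185/21).
Reduce top mod 21: now compute (17/21).
Reciprocity: 17 ≡ 1 and 21 ≡ 1 (mod 4), so (17/21) = +(21/17).
Reduce top mod 17: now compute (4/17).
Pull out 2^2: since 17 ≡ 1 (mod 8), (2/17) = +1, so (2/17)^2 = +1.
Reached (1/17) = 1. Collecting the sign flips along the way, the symbol is +1.

1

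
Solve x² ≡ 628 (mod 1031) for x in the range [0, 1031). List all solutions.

Since 1031 ≡ 3 (mod 4), a square root of 628 is 628^((1031+1)/4) = 628^258 mod 1031.
Repeated squaring: 628^2≡542, 628^4≡960, 628^8≡917, 628^16≡624, 628^32≡689, 628^64≡461, 628^128≡135, 628^256≡698 (mod 1031).
628^258 = 628^(256+2) ≡ 970 (mod 1031).
Check: 970² = 940900 ≡ 628 (mod 1031). The two roots are 61 and 970.

61, 970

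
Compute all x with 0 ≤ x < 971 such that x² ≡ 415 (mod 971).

Since 971 ≡ 3 (mod 4), a square root of 415 is 415^((971+1)/4) = 415^243 mod 971.
Repeated squaring: 415^2≡358, 415^4≡963, 415^8≡64, 415^16≡212, 415^32≡278, 415^64≡575, 415^128≡485 (mod 971).
415^243 = 415^(128+64+32+16+2+1) ≡ 892 (mod 971).
Check: 892² = 795664 ≡ 415 (mod 971). The two roots are 79 and 892.

79, 892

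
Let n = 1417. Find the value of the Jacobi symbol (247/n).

0

Reciprocity: 247 ≡ 3 and 1417 ≡ 1 (mod 4), so (247/1417) = +(1417/247).
Reduce top mod 247: now compute (182/247).
Pull out 2: since 247 ≡ 7 (mod 8), (2/247) = +1.
Reciprocity: 91 ≡ 3 and 247 ≡ 3 (mod 4), so (91/247) = −(247/91).
Reduce top mod 91: now compute (65/91).
Reciprocity: 65 ≡ 1 and 91 ≡ 3 (mod 4), so (65/91) = +(91/65).
Reduce top mod 65: now compute (26/65).
Pull out 2: since 65 ≡ 1 (mod 8), (2/65) = +1.
Reciprocity: 13 ≡ 1 and 65 ≡ 1 (mod 4), so (13/65) = +(65/13).
Reduce top mod 13: now compute (0/13).
Top reduces to 0: gcd > 1, so the symbol is 0.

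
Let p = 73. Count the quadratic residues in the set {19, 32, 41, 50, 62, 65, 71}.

(19/73) = +1 → QR.
(32/73) = +1 → QR.
(41/73) = +1 → QR.
(50/73) = +1 → QR.
(62/73) = -1 → non-residue.
(65/73) = +1 → QR.
(71/73) = +1 → QR.
Total quadratic residues among the 7: 6.

6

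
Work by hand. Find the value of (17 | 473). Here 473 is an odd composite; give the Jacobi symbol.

-1

Reciprocity: 17 ≡ 1 and 473 ≡ 1 (mod 4), so (17/473) = +(473/17).
Reduce top mod 17: now compute (14/17).
Pull out 2: since 17 ≡ 1 (mod 8), (2/17) = +1.
Reciprocity: 7 ≡ 3 and 17 ≡ 1 (mod 4), so (7/17) = +(17/7).
Reduce top mod 7: now compute (3/7).
Reciprocity: 3 ≡ 3 and 7 ≡ 3 (mod 4), so (3/7) = −(7/3).
Reduce top mod 3: now compute (1/3).
Reached (1/3) = 1. Collecting the sign flips along the way, the symbol is -1.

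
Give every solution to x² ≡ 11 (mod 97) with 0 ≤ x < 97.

37, 60

97 ≡ 1 (mod 4), so we find a root by search.
Trying successive values, 37² = 1369 ≡ 11 (mod 97). The other root is 97 − 37 = 60.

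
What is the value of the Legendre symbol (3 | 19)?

Euler's criterion: (3/19) ≡ 3^9 (mod 19).
3^2 ≡ 9 (mod 19)
3^4 ≡ 5 (mod 19)
3^8 ≡ 6 (mod 19)
3^9 = 3^(8+1) ≡ 18 (mod 19).
Result is 18 ≡ −1, so (3/19) = −1.

-1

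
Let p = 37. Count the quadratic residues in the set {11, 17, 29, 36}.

(11/37) = +1 → QR.
(17/37) = -1 → non-residue.
(29/37) = -1 → non-residue.
(36/37) = +1 → QR.
Total quadratic residues among the 4: 2.

2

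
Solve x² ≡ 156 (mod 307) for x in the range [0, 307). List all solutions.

Since 307 ≡ 3 (mod 4), a square root of 156 is 156^((307+1)/4) = 156^77 mod 307.
Repeated squaring: 156^2≡83, 156^4≡135, 156^8≡112, 156^16≡264, 156^32≡7, 156^64≡49 (mod 307).
156^77 = 156^(64+8+4+1) ≡ 69 (mod 307).
Check: 69² = 4761 ≡ 156 (mod 307). The two roots are 69 and 238.

69, 238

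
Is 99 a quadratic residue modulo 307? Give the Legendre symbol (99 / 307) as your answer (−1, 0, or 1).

Euler's criterion: (99/307) ≡ 99^153 (mod 307).
99^2 ≡ 284 (mod 307)
99^4 ≡ 222 (mod 307)
99^8 ≡ 164 (mod 307)
99^16 ≡ 187 (mod 307)
99^32 ≡ 278 (mod 307)
99^64 ≡ 227 (mod 307)
99^128 ≡ 260 (mod 307)
99^153 = 99^(128+16+8+1) ≡ 1 (mod 307).
Result is 1, so (99/307) = 1.

1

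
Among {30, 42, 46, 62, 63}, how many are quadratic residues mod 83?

2

(30/83) = +1 → QR.
(42/83) = -1 → non-residue.
(46/83) = -1 → non-residue.
(62/83) = -1 → non-residue.
(63/83) = +1 → QR.
Total quadratic residues among the 5: 2.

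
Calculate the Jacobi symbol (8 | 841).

1

Pull out 2^3: since 841 ≡ 1 (mod 8), (2/841) = +1, so (2/841)^3 = +1.
Reached (1/841) = 1. Collecting the sign flips along the way, the symbol is +1.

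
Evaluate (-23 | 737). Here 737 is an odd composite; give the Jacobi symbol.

First reduce: -23 ≡ 714 (mod 737).
Pull out 2: since 737 ≡ 1 (mod 8), (2/737) = +1.
Reciprocity: 357 ≡ 1 and 737 ≡ 1 (mod 4), so (357/737) = +(737/357).
Reduce top mod 357: now compute (23/357).
Reciprocity: 23 ≡ 3 and 357 ≡ 1 (mod 4), so (23/357) = +(357/23).
Reduce top mod 23: now compute (12/23).
Pull out 2^2: since 23 ≡ 7 (mod 8), (2/23) = +1, so (2/23)^2 = +1.
Reciprocity: 3 ≡ 3 and 23 ≡ 3 (mod 4), so (3/23) = −(23/3).
Reduce top mod 3: now compute (2/3).
Pull out 2: since 3 ≡ 3 (mod 8), (2/3) = -1.
Reached (1/3) = 1. Collecting the sign flips along the way, the symbol is +1.

1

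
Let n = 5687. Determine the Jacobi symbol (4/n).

Pull out 2^2: since 5687 ≡ 7 (mod 8), (2/5687) = +1, so (2/5687)^2 = +1.
Reached (1/5687) = 1. Collecting the sign flips along the way, the symbol is +1.

1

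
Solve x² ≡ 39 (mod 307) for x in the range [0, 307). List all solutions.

Since 307 ≡ 3 (mod 4), a square root of 39 is 39^((307+1)/4) = 39^77 mod 307.
Repeated squaring: 39^2≡293, 39^4≡196, 39^8≡41, 39^16≡146, 39^32≡133, 39^64≡190 (mod 307).
39^77 = 39^(64+8+4+1) ≡ 119 (mod 307).
Check: 119² = 14161 ≡ 39 (mod 307). The two roots are 119 and 188.

119, 188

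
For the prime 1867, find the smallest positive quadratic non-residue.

2

(2/1867) = −1, so 2 is the smallest positive non-residue mod 1867.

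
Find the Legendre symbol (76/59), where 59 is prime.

1

Euler's criterion: (76/59) ≡ 17^29 (mod 59).
17^2 ≡ 53 (mod 59)
17^4 ≡ 36 (mod 59)
17^8 ≡ 57 (mod 59)
17^16 ≡ 4 (mod 59)
17^29 = 17^(16+8+4+1) ≡ 1 (mod 59).
Result is 1, so (76/59) = 1.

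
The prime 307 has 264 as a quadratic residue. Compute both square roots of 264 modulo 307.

Since 307 ≡ 3 (mod 4), a square root of 264 is 264^((307+1)/4) = 264^77 mod 307.
Repeated squaring: 264^2≡7, 264^4≡49, 264^8≡252, 264^16≡262, 264^32≡183, 264^64≡26 (mod 307).
264^77 = 264^(64+8+4+1) ≡ 112 (mod 307).
Check: 112² = 12544 ≡ 264 (mod 307). The two roots are 112 and 195.

112, 195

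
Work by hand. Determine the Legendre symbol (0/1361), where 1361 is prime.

0

Top reduces to 0: gcd > 1, so the symbol is 0.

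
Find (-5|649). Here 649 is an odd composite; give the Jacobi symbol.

1

First reduce: -5 ≡ 644 (mod 649).
Pull out 2^2: since 649 ≡ 1 (mod 8), (2/649) = +1, so (2/649)^2 = +1.
Reciprocity: 161 ≡ 1 and 649 ≡ 1 (mod 4), so (161/649) = +(649/161).
Reduce top mod 161: now compute (5/161).
Reciprocity: 5 ≡ 1 and 161 ≡ 1 (mod 4), so (5/161) = +(161/5).
Reduce top mod 5: now compute (1/5).
Reached (1/5) = 1. Collecting the sign flips along the way, the symbol is +1.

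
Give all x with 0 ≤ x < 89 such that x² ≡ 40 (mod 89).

29, 60

89 ≡ 1 (mod 4), so we find a root by search.
Trying successive values, 29² = 841 ≡ 40 (mod 89). The other root is 89 − 29 = 60.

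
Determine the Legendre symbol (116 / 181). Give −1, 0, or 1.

1

Pull out 2^2: since 181 ≡ 5 (mod 8), (2/181) = -1, so (2/181)^2 = +1.
Reciprocity: 29 ≡ 1 and 181 ≡ 1 (mod 4), so (29/181) = +(181/29).
Reduce top mod 29: now compute (7/29).
Reciprocity: 7 ≡ 3 and 29 ≡ 1 (mod 4), so (7/29) = +(29/7).
Reduce top mod 7: now compute (1/7).
Reached (1/7) = 1. Collecting the sign flips along the way, the symbol is +1.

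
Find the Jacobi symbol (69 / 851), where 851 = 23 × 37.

Reciprocity: 69 ≡ 1 and 851 ≡ 3 (mod 4), so (69/851) = +(851/69).
Reduce top mod 69: now compute (23/69).
Reciprocity: 23 ≡ 3 and 69 ≡ 1 (mod 4), so (23/69) = +(69/23).
Reduce top mod 23: now compute (0/23).
Top reduces to 0: gcd > 1, so the symbol is 0.

0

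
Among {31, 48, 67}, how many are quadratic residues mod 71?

1

(31/71) = -1 → non-residue.
(48/71) = +1 → QR.
(67/71) = -1 → non-residue.
Total quadratic residues among the 3: 1.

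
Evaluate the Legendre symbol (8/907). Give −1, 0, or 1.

-1

Euler's criterion: (8/907) ≡ 8^453 (mod 907).
8^2 ≡ 64 (mod 907)
8^4 ≡ 468 (mod 907)
8^8 ≡ 437 (mod 907)
8^16 ≡ 499 (mod 907)
8^32 ≡ 483 (mod 907)
8^64 ≡ 190 (mod 907)
8^128 ≡ 727 (mod 907)
8^256 ≡ 655 (mod 907)
8^453 = 8^(256+128+64+4+1) ≡ 906 (mod 907).
Result is 906 ≡ −1, so (8/907) = −1.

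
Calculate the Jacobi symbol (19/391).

Reciprocity: 19 ≡ 3 and 391 ≡ 3 (mod 4), so (19/391) = −(391/19).
Reduce top mod 19: now compute (11/19).
Reciprocity: 11 ≡ 3 and 19 ≡ 3 (mod 4), so (11/19) = −(19/11).
Reduce top mod 11: now compute (8/11).
Pull out 2^3: since 11 ≡ 3 (mod 8), (2/11) = -1, so (2/11)^3 = -1.
Reached (1/11) = 1. Collecting the sign flips along the way, the symbol is -1.

-1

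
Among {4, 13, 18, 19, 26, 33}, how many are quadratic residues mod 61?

(4/61) = +1 → QR.
(13/61) = +1 → QR.
(18/61) = -1 → non-residue.
(19/61) = +1 → QR.
(26/61) = -1 → non-residue.
(33/61) = -1 → non-residue.
Total quadratic residues among the 6: 3.

3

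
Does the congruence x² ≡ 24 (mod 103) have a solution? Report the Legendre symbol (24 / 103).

Euler's criterion: (24/103) ≡ 24^51 (mod 103).
24^2 ≡ 61 (mod 103)
24^4 ≡ 13 (mod 103)
24^8 ≡ 66 (mod 103)
24^16 ≡ 30 (mod 103)
24^32 ≡ 76 (mod 103)
24^51 = 24^(32+16+2+1) ≡ 102 (mod 103).
Result is 102 ≡ −1, so (24/103) = −1.

-1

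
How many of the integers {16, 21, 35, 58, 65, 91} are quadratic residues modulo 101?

4

(16/101) = +1 → QR.
(21/101) = +1 → QR.
(35/101) = -1 → non-residue.
(58/101) = +1 → QR.
(65/101) = +1 → QR.
(91/101) = -1 → non-residue.
Total quadratic residues among the 6: 4.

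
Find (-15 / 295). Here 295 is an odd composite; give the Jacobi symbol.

First reduce: -15 ≡ 280 (mod 295).
Pull out 2^3: since 295 ≡ 7 (mod 8), (2/295) = +1, so (2/295)^3 = +1.
Reciprocity: 35 ≡ 3 and 295 ≡ 3 (mod 4), so (35/295) = −(295/35).
Reduce top mod 35: now compute (15/35).
Reciprocity: 15 ≡ 3 and 35 ≡ 3 (mod 4), so (15/35) = −(35/15).
Reduce top mod 15: now compute (5/15).
Reciprocity: 5 ≡ 1 and 15 ≡ 3 (mod 4), so (5/15) = +(15/5).
Reduce top mod 5: now compute (0/5).
Top reduces to 0: gcd > 1, so the symbol is 0.

0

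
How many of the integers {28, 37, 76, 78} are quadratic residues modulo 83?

(28/83) = +1 → QR.
(37/83) = +1 → QR.
(76/83) = -1 → non-residue.
(78/83) = +1 → QR.
Total quadratic residues among the 4: 3.

3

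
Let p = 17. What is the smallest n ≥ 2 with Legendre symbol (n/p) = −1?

(2/17) = +1, so 2 is a residue.
(3/17) = −1, so 3 is the smallest positive non-residue mod 17.

3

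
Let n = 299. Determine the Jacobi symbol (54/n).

Pull out 2: since 299 ≡ 3 (mod 8), (2/299) = -1.
Reciprocity: 27 ≡ 3 and 299 ≡ 3 (mod 4), so (27/299) = −(299/27).
Reduce top mod 27: now compute (2/27).
Pull out 2: since 27 ≡ 3 (mod 8), (2/27) = -1.
Reached (1/27) = 1. Collecting the sign flips along the way, the symbol is -1.

-1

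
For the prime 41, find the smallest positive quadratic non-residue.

3

(2/41) = +1, so 2 is a residue.
(3/41) = −1, so 3 is the smallest positive non-residue mod 41.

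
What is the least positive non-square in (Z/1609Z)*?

(2/1609) = +1, so 2 is a residue.
(3/1609) = +1, so 3 is a residue.
(4/1609) = +1, so 4 is a residue.
(5/1609) = +1, so 5 is a residue.
(6/1609) = +1, so 6 is a residue.
(7/1609) = −1, so 7 is the smallest positive non-residue mod 1609.

7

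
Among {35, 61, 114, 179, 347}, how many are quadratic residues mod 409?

1

(35/409) = -1 → non-residue.
(61/409) = -1 → non-residue.
(114/409) = -1 → non-residue.
(179/409) = +1 → QR.
(347/409) = -1 → non-residue.
Total quadratic residues among the 5: 1.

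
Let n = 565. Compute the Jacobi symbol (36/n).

1

Pull out 2^2: since 565 ≡ 5 (mod 8), (2/565) = -1, so (2/565)^2 = +1.
Reciprocity: 9 ≡ 1 and 565 ≡ 1 (mod 4), so (9/565) = +(565/9).
Reduce top mod 9: now compute (7/9).
Reciprocity: 7 ≡ 3 and 9 ≡ 1 (mod 4), so (7/9) = +(9/7).
Reduce top mod 7: now compute (2/7).
Pull out 2: since 7 ≡ 7 (mod 8), (2/7) = +1.
Reached (1/7) = 1. Collecting the sign flips along the way, the symbol is +1.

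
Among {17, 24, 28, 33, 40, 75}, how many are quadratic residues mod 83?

5

(17/83) = +1 → QR.
(24/83) = -1 → non-residue.
(28/83) = +1 → QR.
(33/83) = +1 → QR.
(40/83) = +1 → QR.
(75/83) = +1 → QR.
Total quadratic residues among the 6: 5.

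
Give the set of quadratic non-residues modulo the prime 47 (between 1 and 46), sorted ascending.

Square k = 1,…,23 (k and 47−k give the same square):
1²=1, 2²=4, 3²=9, 4²=16, 5²=25, 6²=36, 7²≡2, 8²≡17, 9²≡34, 10²≡6, 11²≡27, 12²≡3, 13²≡28, 14²≡8, 15²≡37, 16²≡21, 17²≡7, 18²≡42, 19²≡32, 20²≡24, 21²≡18, 22²≡14, 23²≡12 (mod 47).
The residues are {1, 2, 3, 4, 6, 7, 8, 9, 12, 14, 16, 17, 18, 21, 24, 25, 27, 28, 32, 34, 36, 37, 42}; the non-residues are the remaining 23 nonzero classes.

5 10 11 13 15 19 20 22 23 26 29 30 31 33 35 38 39 40 41 43 44 45 46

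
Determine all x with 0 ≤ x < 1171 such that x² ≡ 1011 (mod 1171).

Since 1171 ≡ 3 (mod 4), a square root of 1011 is 1011^((1171+1)/4) = 1011^293 mod 1171.
Repeated squaring: 1011^2≡1009, 1011^4≡482, 1011^8≡466, 1011^16≡521, 1011^32≡940, 1011^64≡666, 1011^128≡918, 1011^256≡775 (mod 1171).
1011^293 = 1011^(256+32+4+1) ≡ 659 (mod 1171).
Check: 659² = 434281 ≡ 1011 (mod 1171). The two roots are 512 and 659.

512, 659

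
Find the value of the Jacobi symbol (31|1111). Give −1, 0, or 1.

1

Reciprocity: 31 ≡ 3 and 1111 ≡ 3 (mod 4), so (31/1111) = −(1111/31).
Reduce top mod 31: now compute (26/31).
Pull out 2: since 31 ≡ 7 (mod 8), (2/31) = +1.
Reciprocity: 13 ≡ 1 and 31 ≡ 3 (mod 4), so (13/31) = +(31/13).
Reduce top mod 13: now compute (5/13).
Reciprocity: 5 ≡ 1 and 13 ≡ 1 (mod 4), so (5/13) = +(13/5).
Reduce top mod 5: now compute (3/5).
Reciprocity: 3 ≡ 3 and 5 ≡ 1 (mod 4), so (3/5) = +(5/3).
Reduce top mod 3: now compute (2/3).
Pull out 2: since 3 ≡ 3 (mod 8), (2/3) = -1.
Reached (1/3) = 1. Collecting the sign flips along the way, the symbol is +1.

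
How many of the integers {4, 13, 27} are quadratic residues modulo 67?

(4/67) = +1 → QR.
(13/67) = -1 → non-residue.
(27/67) = -1 → non-residue.
Total quadratic residues among the 3: 1.

1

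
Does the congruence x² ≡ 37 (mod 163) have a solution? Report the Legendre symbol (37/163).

-1

Reciprocity: 37 ≡ 1 and 163 ≡ 3 (mod 4), so (37/163) = +(163/37).
Reduce top mod 37: now compute (15/37).
Reciprocity: 15 ≡ 3 and 37 ≡ 1 (mod 4), so (15/37) = +(37/15).
Reduce top mod 15: now compute (7/15).
Reciprocity: 7 ≡ 3 and 15 ≡ 3 (mod 4), so (7/15) = −(15/7).
Reduce top mod 7: now compute (1/7).
Reached (1/7) = 1. Collecting the sign flips along the way, the symbol is -1.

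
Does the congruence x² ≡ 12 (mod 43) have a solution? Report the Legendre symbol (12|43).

-1

Euler's criterion: (12/43) ≡ 12^21 (mod 43).
12^2 ≡ 15 (mod 43)
12^4 ≡ 10 (mod 43)
12^8 ≡ 14 (mod 43)
12^16 ≡ 24 (mod 43)
12^21 = 12^(16+4+1) ≡ 42 (mod 43).
Result is 42 ≡ −1, so (12/43) = −1.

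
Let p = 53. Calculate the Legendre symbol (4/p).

1

Pull out 2^2: since 53 ≡ 5 (mod 8), (2/53) = -1, so (2/53)^2 = +1.
Reached (1/53) = 1. Collecting the sign flips along the way, the symbol is +1.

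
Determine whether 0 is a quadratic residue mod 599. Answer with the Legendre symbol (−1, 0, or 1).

0

Top reduces to 0: gcd > 1, so the symbol is 0.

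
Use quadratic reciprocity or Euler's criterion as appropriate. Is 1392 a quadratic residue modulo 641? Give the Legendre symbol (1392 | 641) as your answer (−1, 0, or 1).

1

Euler's criterion: (1392/641) ≡ 110^320 (mod 641).
110^2 ≡ 562 (mod 641)
110^4 ≡ 472 (mod 641)
110^8 ≡ 357 (mod 641)
110^16 ≡ 531 (mod 641)
110^32 ≡ 562 (mod 641)
110^64 ≡ 472 (mod 641)
110^128 ≡ 357 (mod 641)
110^256 ≡ 531 (mod 641)
110^320 = 110^(256+64) ≡ 1 (mod 641).
Result is 1, so (1392/641) = 1.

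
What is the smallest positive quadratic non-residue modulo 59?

(2/59) = −1, so 2 is the smallest positive non-residue mod 59.

2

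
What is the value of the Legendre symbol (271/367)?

Reciprocity: 271 ≡ 3 and 367 ≡ 3 (mod 4), so (271/367) = −(367/271).
Reduce top mod 271: now compute (96/271).
Pull out 2^5: since 271 ≡ 7 (mod 8), (2/271) = +1, so (2/271)^5 = +1.
Reciprocity: 3 ≡ 3 and 271 ≡ 3 (mod 4), so (3/271) = −(271/3).
Reduce top mod 3: now compute (1/3).
Reached (1/3) = 1. Collecting the sign flips along the way, the symbol is +1.

1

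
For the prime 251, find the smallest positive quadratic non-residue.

2

(2/251) = −1, so 2 is the smallest positive non-residue mod 251.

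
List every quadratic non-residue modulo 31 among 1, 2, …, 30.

Square k = 1,…,15 (k and 31−k give the same square):
1²=1, 2²=4, 3²=9, 4²=16, 5²=25, 6²≡5, 7²≡18, 8²≡2, 9²≡19, 10²≡7, 11²≡28, 12²≡20, 13²≡14, 14²≡10, 15²≡8 (mod 31).
The residues are {1, 2, 4, 5, 7, 8, 9, 10, 14, 16, 18, 19, 20, 25, 28}; the non-residues are the remaining 15 nonzero classes.

3,6,11,12,13,15,17,21,22,23,24,26,27,29,30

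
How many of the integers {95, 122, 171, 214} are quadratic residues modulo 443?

1

(95/443) = +1 → QR.
(122/443) = -1 → non-residue.
(171/443) = -1 → non-residue.
(214/443) = -1 → non-residue.
Total quadratic residues among the 4: 1.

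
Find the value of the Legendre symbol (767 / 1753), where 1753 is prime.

Reciprocity: 767 ≡ 3 and 1753 ≡ 1 (mod 4), so (767/1753) = +(1753/767).
Reduce top mod 767: now compute (219/767).
Reciprocity: 219 ≡ 3 and 767 ≡ 3 (mod 4), so (219/767) = −(767/219).
Reduce top mod 219: now compute (110/219).
Pull out 2: since 219 ≡ 3 (mod 8), (2/219) = -1.
Reciprocity: 55 ≡ 3 and 219 ≡ 3 (mod 4), so (55/219) = −(219/55).
Reduce top mod 55: now compute (54/55).
Pull out 2: since 55 ≡ 7 (mod 8), (2/55) = +1.
Reciprocity: 27 ≡ 3 and 55 ≡ 3 (mod 4), so (27/55) = −(55/27).
Reduce top mod 27: now compute (1/27).
Reached (1/27) = 1. Collecting the sign flips along the way, the symbol is +1.

1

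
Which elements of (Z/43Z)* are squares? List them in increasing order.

Square k = 1,…,21 (k and 43−k give the same square):
1²=1, 2²=4, 3²=9, 4²=16, 5²=25, 6²=36, 7²≡6, 8²≡21, 9²≡38, 10²≡14, 11²≡35, 12²≡15, 13²≡40, 14²≡24, 15²≡10, 16²≡41, 17²≡31, 18²≡23, 19²≡17, 20²≡13, 21²≡11 (mod 43).
So the quadratic residues mod 43 are {1, 4, 6, 9, 10, 11, 13, 14, 15, 16, 17, 21, 23, 24, 25, 31, 35, 36, 38, 40, 41}.

1,4,6,9,10,11,13,14,15,16,17,21,23,24,25,31,35,36,38,40,41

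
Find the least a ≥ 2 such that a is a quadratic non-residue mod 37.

2

(2/37) = −1, so 2 is the smallest positive non-residue mod 37.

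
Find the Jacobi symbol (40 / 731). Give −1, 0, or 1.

-1

Pull out 2^3: since 731 ≡ 3 (mod 8), (2/731) = -1, so (2/731)^3 = -1.
Reciprocity: 5 ≡ 1 and 731 ≡ 3 (mod 4), so (5/731) = +(731/5).
Reduce top mod 5: now compute (1/5).
Reached (1/5) = 1. Collecting the sign flips along the way, the symbol is -1.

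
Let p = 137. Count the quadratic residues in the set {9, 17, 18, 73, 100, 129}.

6

(9/137) = +1 → QR.
(17/137) = +1 → QR.
(18/137) = +1 → QR.
(73/137) = +1 → QR.
(100/137) = +1 → QR.
(129/137) = +1 → QR.
Total quadratic residues among the 6: 6.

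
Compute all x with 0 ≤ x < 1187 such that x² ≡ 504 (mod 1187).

Since 1187 ≡ 3 (mod 4), a square root of 504 is 504^((1187+1)/4) = 504^297 mod 1187.
Repeated squaring: 504^2≡1185, 504^4≡4, 504^8≡16, 504^16≡256, 504^32≡251, 504^64≡90, 504^128≡978, 504^256≡949 (mod 1187).
504^297 = 504^(256+32+8+1) ≡ 100 (mod 1187).
Check: 100² = 10000 ≡ 504 (mod 1187). The two roots are 100 and 1087.

100, 1087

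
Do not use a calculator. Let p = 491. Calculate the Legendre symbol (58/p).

1

Pull out 2: since 491 ≡ 3 (mod 8), (2/491) = -1.
Reciprocity: 29 ≡ 1 and 491 ≡ 3 (mod 4), so (29/491) = +(491/29).
Reduce top mod 29: now compute (27/29).
Reciprocity: 27 ≡ 3 and 29 ≡ 1 (mod 4), so (27/29) = +(29/27).
Reduce top mod 27: now compute (2/27).
Pull out 2: since 27 ≡ 3 (mod 8), (2/27) = -1.
Reached (1/27) = 1. Collecting the sign flips along the way, the symbol is +1.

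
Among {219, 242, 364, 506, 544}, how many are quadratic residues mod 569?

(219/569) = +1 → QR.
(242/569) = +1 → QR.
(364/569) = +1 → QR.
(506/569) = +1 → QR.
(544/569) = +1 → QR.
Total quadratic residues among the 5: 5.

5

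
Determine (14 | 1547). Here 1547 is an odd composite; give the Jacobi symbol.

Pull out 2: since 1547 ≡ 3 (mod 8), (2/1547) = -1.
Reciprocity: 7 ≡ 3 and 1547 ≡ 3 (mod 4), so (7/1547) = −(1547/7).
Reduce top mod 7: now compute (0/7).
Top reduces to 0: gcd > 1, so the symbol is 0.

0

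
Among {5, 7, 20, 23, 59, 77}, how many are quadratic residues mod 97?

0

(5/97) = -1 → non-residue.
(7/97) = -1 → non-residue.
(20/97) = -1 → non-residue.
(23/97) = -1 → non-residue.
(59/97) = -1 → non-residue.
(77/97) = -1 → non-residue.
Total quadratic residues among the 6: 0.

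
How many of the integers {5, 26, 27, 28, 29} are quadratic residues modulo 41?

1

(5/41) = +1 → QR.
(26/41) = -1 → non-residue.
(27/41) = -1 → non-residue.
(28/41) = -1 → non-residue.
(29/41) = -1 → non-residue.
Total quadratic residues among the 5: 1.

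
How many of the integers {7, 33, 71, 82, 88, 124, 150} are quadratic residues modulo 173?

(7/173) = -1 → non-residue.
(33/173) = +1 → QR.
(71/173) = -1 → non-residue.
(82/173) = -1 → non-residue.
(88/173) = +1 → QR.
(124/173) = +1 → QR.
(150/173) = +1 → QR.
Total quadratic residues among the 7: 4.

4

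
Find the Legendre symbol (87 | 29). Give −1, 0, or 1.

0

First reduce: 87 ≡ 0 (mod 29).
Top reduces to 0: gcd > 1, so the symbol is 0.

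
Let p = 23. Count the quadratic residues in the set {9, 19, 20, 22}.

(9/23) = +1 → QR.
(19/23) = -1 → non-residue.
(20/23) = -1 → non-residue.
(22/23) = -1 → non-residue.
Total quadratic residues among the 4: 1.

1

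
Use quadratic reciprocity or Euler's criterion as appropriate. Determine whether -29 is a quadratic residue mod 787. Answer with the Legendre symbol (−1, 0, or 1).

First reduce: -29 ≡ 758 (mod 787).
Pull out 2: since 787 ≡ 3 (mod 8), (2/787) = -1.
Reciprocity: 379 ≡ 3 and 787 ≡ 3 (mod 4), so (379/787) = −(787/379).
Reduce top mod 379: now compute (29/379).
Reciprocity: 29 ≡ 1 and 379 ≡ 3 (mod 4), so (29/379) = +(379/29).
Reduce top mod 29: now compute (2/29).
Pull out 2: since 29 ≡ 5 (mod 8), (2/29) = -1.
Reached (1/29) = 1. Collecting the sign flips along the way, the symbol is -1.

-1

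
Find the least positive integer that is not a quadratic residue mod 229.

(2/229) = −1, so 2 is the smallest positive non-residue mod 229.

2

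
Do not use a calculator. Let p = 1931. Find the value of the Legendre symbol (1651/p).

Reciprocity: 1651 ≡ 3 and 1931 ≡ 3 (mod 4), so (1651/1931) = −(1931/1651).
Reduce top mod 1651: now compute (280/1651).
Pull out 2^3: since 1651 ≡ 3 (mod 8), (2/1651) = -1, so (2/1651)^3 = -1.
Reciprocity: 35 ≡ 3 and 1651 ≡ 3 (mod 4), so (35/1651) = −(1651/35).
Reduce top mod 35: now compute (6/35).
Pull out 2: since 35 ≡ 3 (mod 8), (2/35) = -1.
Reciprocity: 3 ≡ 3 and 35 ≡ 3 (mod 4), so (3/35) = −(35/3).
Reduce top mod 3: now compute (2/3).
Pull out 2: since 3 ≡ 3 (mod 8), (2/3) = -1.
Reached (1/3) = 1. Collecting the sign flips along the way, the symbol is +1.

1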